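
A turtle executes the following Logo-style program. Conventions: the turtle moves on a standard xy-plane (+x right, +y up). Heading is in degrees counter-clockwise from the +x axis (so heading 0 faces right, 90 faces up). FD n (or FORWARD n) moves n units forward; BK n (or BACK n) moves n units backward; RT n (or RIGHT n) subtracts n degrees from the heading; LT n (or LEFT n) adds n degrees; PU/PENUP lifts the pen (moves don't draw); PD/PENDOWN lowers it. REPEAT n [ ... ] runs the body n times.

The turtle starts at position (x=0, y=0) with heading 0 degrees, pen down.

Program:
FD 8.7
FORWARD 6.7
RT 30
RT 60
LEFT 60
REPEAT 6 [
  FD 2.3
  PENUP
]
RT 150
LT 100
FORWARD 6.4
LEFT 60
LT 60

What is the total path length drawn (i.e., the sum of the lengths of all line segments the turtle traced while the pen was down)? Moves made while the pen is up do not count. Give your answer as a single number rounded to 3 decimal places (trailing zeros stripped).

Answer: 17.7

Derivation:
Executing turtle program step by step:
Start: pos=(0,0), heading=0, pen down
FD 8.7: (0,0) -> (8.7,0) [heading=0, draw]
FD 6.7: (8.7,0) -> (15.4,0) [heading=0, draw]
RT 30: heading 0 -> 330
RT 60: heading 330 -> 270
LT 60: heading 270 -> 330
REPEAT 6 [
  -- iteration 1/6 --
  FD 2.3: (15.4,0) -> (17.392,-1.15) [heading=330, draw]
  PU: pen up
  -- iteration 2/6 --
  FD 2.3: (17.392,-1.15) -> (19.384,-2.3) [heading=330, move]
  PU: pen up
  -- iteration 3/6 --
  FD 2.3: (19.384,-2.3) -> (21.376,-3.45) [heading=330, move]
  PU: pen up
  -- iteration 4/6 --
  FD 2.3: (21.376,-3.45) -> (23.367,-4.6) [heading=330, move]
  PU: pen up
  -- iteration 5/6 --
  FD 2.3: (23.367,-4.6) -> (25.359,-5.75) [heading=330, move]
  PU: pen up
  -- iteration 6/6 --
  FD 2.3: (25.359,-5.75) -> (27.351,-6.9) [heading=330, move]
  PU: pen up
]
RT 150: heading 330 -> 180
LT 100: heading 180 -> 280
FD 6.4: (27.351,-6.9) -> (28.462,-13.203) [heading=280, move]
LT 60: heading 280 -> 340
LT 60: heading 340 -> 40
Final: pos=(28.462,-13.203), heading=40, 3 segment(s) drawn

Segment lengths:
  seg 1: (0,0) -> (8.7,0), length = 8.7
  seg 2: (8.7,0) -> (15.4,0), length = 6.7
  seg 3: (15.4,0) -> (17.392,-1.15), length = 2.3
Total = 17.7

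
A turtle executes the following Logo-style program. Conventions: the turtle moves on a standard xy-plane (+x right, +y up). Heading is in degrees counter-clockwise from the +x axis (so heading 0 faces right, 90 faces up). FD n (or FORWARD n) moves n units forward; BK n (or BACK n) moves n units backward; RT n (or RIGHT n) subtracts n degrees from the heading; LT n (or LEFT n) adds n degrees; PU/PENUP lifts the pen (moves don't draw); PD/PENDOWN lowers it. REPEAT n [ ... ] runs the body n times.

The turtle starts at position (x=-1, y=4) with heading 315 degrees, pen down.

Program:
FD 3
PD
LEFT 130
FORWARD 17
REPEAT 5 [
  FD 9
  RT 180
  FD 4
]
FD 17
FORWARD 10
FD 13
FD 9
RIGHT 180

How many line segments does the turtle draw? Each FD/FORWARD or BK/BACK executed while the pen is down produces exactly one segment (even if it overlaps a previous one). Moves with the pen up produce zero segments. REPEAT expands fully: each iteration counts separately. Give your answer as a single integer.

Executing turtle program step by step:
Start: pos=(-1,4), heading=315, pen down
FD 3: (-1,4) -> (1.121,1.879) [heading=315, draw]
PD: pen down
LT 130: heading 315 -> 85
FD 17: (1.121,1.879) -> (2.603,18.814) [heading=85, draw]
REPEAT 5 [
  -- iteration 1/5 --
  FD 9: (2.603,18.814) -> (3.387,27.78) [heading=85, draw]
  RT 180: heading 85 -> 265
  FD 4: (3.387,27.78) -> (3.039,23.795) [heading=265, draw]
  -- iteration 2/5 --
  FD 9: (3.039,23.795) -> (2.254,14.829) [heading=265, draw]
  RT 180: heading 265 -> 85
  FD 4: (2.254,14.829) -> (2.603,18.814) [heading=85, draw]
  -- iteration 3/5 --
  FD 9: (2.603,18.814) -> (3.387,27.78) [heading=85, draw]
  RT 180: heading 85 -> 265
  FD 4: (3.387,27.78) -> (3.039,23.795) [heading=265, draw]
  -- iteration 4/5 --
  FD 9: (3.039,23.795) -> (2.254,14.829) [heading=265, draw]
  RT 180: heading 265 -> 85
  FD 4: (2.254,14.829) -> (2.603,18.814) [heading=85, draw]
  -- iteration 5/5 --
  FD 9: (2.603,18.814) -> (3.387,27.78) [heading=85, draw]
  RT 180: heading 85 -> 265
  FD 4: (3.387,27.78) -> (3.039,23.795) [heading=265, draw]
]
FD 17: (3.039,23.795) -> (1.557,6.86) [heading=265, draw]
FD 10: (1.557,6.86) -> (0.686,-3.102) [heading=265, draw]
FD 13: (0.686,-3.102) -> (-0.447,-16.053) [heading=265, draw]
FD 9: (-0.447,-16.053) -> (-1.232,-25.019) [heading=265, draw]
RT 180: heading 265 -> 85
Final: pos=(-1.232,-25.019), heading=85, 16 segment(s) drawn
Segments drawn: 16

Answer: 16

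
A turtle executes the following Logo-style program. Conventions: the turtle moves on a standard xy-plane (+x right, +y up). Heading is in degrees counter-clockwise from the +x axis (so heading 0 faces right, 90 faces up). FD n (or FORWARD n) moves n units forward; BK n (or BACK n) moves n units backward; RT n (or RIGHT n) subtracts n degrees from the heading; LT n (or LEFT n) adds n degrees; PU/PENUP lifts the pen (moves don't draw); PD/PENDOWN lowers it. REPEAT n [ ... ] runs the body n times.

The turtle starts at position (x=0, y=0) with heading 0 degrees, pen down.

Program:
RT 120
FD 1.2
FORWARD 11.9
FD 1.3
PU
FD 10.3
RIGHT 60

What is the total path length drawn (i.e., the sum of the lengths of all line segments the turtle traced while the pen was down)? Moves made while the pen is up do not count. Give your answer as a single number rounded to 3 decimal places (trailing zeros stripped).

Answer: 14.4

Derivation:
Executing turtle program step by step:
Start: pos=(0,0), heading=0, pen down
RT 120: heading 0 -> 240
FD 1.2: (0,0) -> (-0.6,-1.039) [heading=240, draw]
FD 11.9: (-0.6,-1.039) -> (-6.55,-11.345) [heading=240, draw]
FD 1.3: (-6.55,-11.345) -> (-7.2,-12.471) [heading=240, draw]
PU: pen up
FD 10.3: (-7.2,-12.471) -> (-12.35,-21.391) [heading=240, move]
RT 60: heading 240 -> 180
Final: pos=(-12.35,-21.391), heading=180, 3 segment(s) drawn

Segment lengths:
  seg 1: (0,0) -> (-0.6,-1.039), length = 1.2
  seg 2: (-0.6,-1.039) -> (-6.55,-11.345), length = 11.9
  seg 3: (-6.55,-11.345) -> (-7.2,-12.471), length = 1.3
Total = 14.4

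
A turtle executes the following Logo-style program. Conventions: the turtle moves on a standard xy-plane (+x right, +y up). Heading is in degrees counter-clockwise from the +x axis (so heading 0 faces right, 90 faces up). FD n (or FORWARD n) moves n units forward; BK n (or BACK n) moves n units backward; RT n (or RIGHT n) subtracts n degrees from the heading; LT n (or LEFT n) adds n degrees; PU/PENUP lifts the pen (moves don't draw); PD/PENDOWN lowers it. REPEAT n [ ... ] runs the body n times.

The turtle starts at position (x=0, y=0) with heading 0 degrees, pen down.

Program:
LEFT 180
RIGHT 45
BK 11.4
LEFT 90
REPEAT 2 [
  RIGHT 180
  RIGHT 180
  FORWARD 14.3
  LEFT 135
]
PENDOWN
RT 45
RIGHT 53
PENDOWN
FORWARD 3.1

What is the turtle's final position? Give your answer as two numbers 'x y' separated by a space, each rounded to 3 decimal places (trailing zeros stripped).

Executing turtle program step by step:
Start: pos=(0,0), heading=0, pen down
LT 180: heading 0 -> 180
RT 45: heading 180 -> 135
BK 11.4: (0,0) -> (8.061,-8.061) [heading=135, draw]
LT 90: heading 135 -> 225
REPEAT 2 [
  -- iteration 1/2 --
  RT 180: heading 225 -> 45
  RT 180: heading 45 -> 225
  FD 14.3: (8.061,-8.061) -> (-2.051,-18.173) [heading=225, draw]
  LT 135: heading 225 -> 0
  -- iteration 2/2 --
  RT 180: heading 0 -> 180
  RT 180: heading 180 -> 0
  FD 14.3: (-2.051,-18.173) -> (12.249,-18.173) [heading=0, draw]
  LT 135: heading 0 -> 135
]
PD: pen down
RT 45: heading 135 -> 90
RT 53: heading 90 -> 37
PD: pen down
FD 3.1: (12.249,-18.173) -> (14.725,-16.307) [heading=37, draw]
Final: pos=(14.725,-16.307), heading=37, 4 segment(s) drawn

Answer: 14.725 -16.307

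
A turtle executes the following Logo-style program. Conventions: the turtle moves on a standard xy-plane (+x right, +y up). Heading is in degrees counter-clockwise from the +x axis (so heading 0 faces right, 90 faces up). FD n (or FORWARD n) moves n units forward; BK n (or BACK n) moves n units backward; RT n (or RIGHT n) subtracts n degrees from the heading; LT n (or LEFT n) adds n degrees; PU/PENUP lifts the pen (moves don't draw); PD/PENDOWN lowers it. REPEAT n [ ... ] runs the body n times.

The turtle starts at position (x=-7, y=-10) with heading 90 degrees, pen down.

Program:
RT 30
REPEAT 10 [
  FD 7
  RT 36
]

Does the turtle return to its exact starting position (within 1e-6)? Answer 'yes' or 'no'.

Executing turtle program step by step:
Start: pos=(-7,-10), heading=90, pen down
RT 30: heading 90 -> 60
REPEAT 10 [
  -- iteration 1/10 --
  FD 7: (-7,-10) -> (-3.5,-3.938) [heading=60, draw]
  RT 36: heading 60 -> 24
  -- iteration 2/10 --
  FD 7: (-3.5,-3.938) -> (2.895,-1.091) [heading=24, draw]
  RT 36: heading 24 -> 348
  -- iteration 3/10 --
  FD 7: (2.895,-1.091) -> (9.742,-2.546) [heading=348, draw]
  RT 36: heading 348 -> 312
  -- iteration 4/10 --
  FD 7: (9.742,-2.546) -> (14.426,-7.748) [heading=312, draw]
  RT 36: heading 312 -> 276
  -- iteration 5/10 --
  FD 7: (14.426,-7.748) -> (15.157,-14.71) [heading=276, draw]
  RT 36: heading 276 -> 240
  -- iteration 6/10 --
  FD 7: (15.157,-14.71) -> (11.657,-20.772) [heading=240, draw]
  RT 36: heading 240 -> 204
  -- iteration 7/10 --
  FD 7: (11.657,-20.772) -> (5.263,-23.619) [heading=204, draw]
  RT 36: heading 204 -> 168
  -- iteration 8/10 --
  FD 7: (5.263,-23.619) -> (-1.584,-22.164) [heading=168, draw]
  RT 36: heading 168 -> 132
  -- iteration 9/10 --
  FD 7: (-1.584,-22.164) -> (-6.268,-16.962) [heading=132, draw]
  RT 36: heading 132 -> 96
  -- iteration 10/10 --
  FD 7: (-6.268,-16.962) -> (-7,-10) [heading=96, draw]
  RT 36: heading 96 -> 60
]
Final: pos=(-7,-10), heading=60, 10 segment(s) drawn

Start position: (-7, -10)
Final position: (-7, -10)
Distance = 0; < 1e-6 -> CLOSED

Answer: yes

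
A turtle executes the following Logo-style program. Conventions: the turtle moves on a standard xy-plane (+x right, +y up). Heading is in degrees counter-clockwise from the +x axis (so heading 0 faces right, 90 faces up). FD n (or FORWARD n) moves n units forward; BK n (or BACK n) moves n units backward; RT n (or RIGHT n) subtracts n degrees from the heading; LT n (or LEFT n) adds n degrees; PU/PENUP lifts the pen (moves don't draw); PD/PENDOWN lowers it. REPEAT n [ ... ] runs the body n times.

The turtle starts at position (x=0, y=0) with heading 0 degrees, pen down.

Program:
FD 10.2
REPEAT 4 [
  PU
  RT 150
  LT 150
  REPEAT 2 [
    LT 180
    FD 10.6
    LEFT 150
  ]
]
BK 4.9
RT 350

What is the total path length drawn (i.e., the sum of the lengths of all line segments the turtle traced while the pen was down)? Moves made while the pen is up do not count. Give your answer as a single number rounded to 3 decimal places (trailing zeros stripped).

Executing turtle program step by step:
Start: pos=(0,0), heading=0, pen down
FD 10.2: (0,0) -> (10.2,0) [heading=0, draw]
REPEAT 4 [
  -- iteration 1/4 --
  PU: pen up
  RT 150: heading 0 -> 210
  LT 150: heading 210 -> 0
  REPEAT 2 [
    -- iteration 1/2 --
    LT 180: heading 0 -> 180
    FD 10.6: (10.2,0) -> (-0.4,0) [heading=180, move]
    LT 150: heading 180 -> 330
    -- iteration 2/2 --
    LT 180: heading 330 -> 150
    FD 10.6: (-0.4,0) -> (-9.58,5.3) [heading=150, move]
    LT 150: heading 150 -> 300
  ]
  -- iteration 2/4 --
  PU: pen up
  RT 150: heading 300 -> 150
  LT 150: heading 150 -> 300
  REPEAT 2 [
    -- iteration 1/2 --
    LT 180: heading 300 -> 120
    FD 10.6: (-9.58,5.3) -> (-14.88,14.48) [heading=120, move]
    LT 150: heading 120 -> 270
    -- iteration 2/2 --
    LT 180: heading 270 -> 90
    FD 10.6: (-14.88,14.48) -> (-14.88,25.08) [heading=90, move]
    LT 150: heading 90 -> 240
  ]
  -- iteration 3/4 --
  PU: pen up
  RT 150: heading 240 -> 90
  LT 150: heading 90 -> 240
  REPEAT 2 [
    -- iteration 1/2 --
    LT 180: heading 240 -> 60
    FD 10.6: (-14.88,25.08) -> (-9.58,34.26) [heading=60, move]
    LT 150: heading 60 -> 210
    -- iteration 2/2 --
    LT 180: heading 210 -> 30
    FD 10.6: (-9.58,34.26) -> (-0.4,39.56) [heading=30, move]
    LT 150: heading 30 -> 180
  ]
  -- iteration 4/4 --
  PU: pen up
  RT 150: heading 180 -> 30
  LT 150: heading 30 -> 180
  REPEAT 2 [
    -- iteration 1/2 --
    LT 180: heading 180 -> 0
    FD 10.6: (-0.4,39.56) -> (10.2,39.56) [heading=0, move]
    LT 150: heading 0 -> 150
    -- iteration 2/2 --
    LT 180: heading 150 -> 330
    FD 10.6: (10.2,39.56) -> (19.38,34.26) [heading=330, move]
    LT 150: heading 330 -> 120
  ]
]
BK 4.9: (19.38,34.26) -> (21.83,30.016) [heading=120, move]
RT 350: heading 120 -> 130
Final: pos=(21.83,30.016), heading=130, 1 segment(s) drawn

Segment lengths:
  seg 1: (0,0) -> (10.2,0), length = 10.2
Total = 10.2

Answer: 10.2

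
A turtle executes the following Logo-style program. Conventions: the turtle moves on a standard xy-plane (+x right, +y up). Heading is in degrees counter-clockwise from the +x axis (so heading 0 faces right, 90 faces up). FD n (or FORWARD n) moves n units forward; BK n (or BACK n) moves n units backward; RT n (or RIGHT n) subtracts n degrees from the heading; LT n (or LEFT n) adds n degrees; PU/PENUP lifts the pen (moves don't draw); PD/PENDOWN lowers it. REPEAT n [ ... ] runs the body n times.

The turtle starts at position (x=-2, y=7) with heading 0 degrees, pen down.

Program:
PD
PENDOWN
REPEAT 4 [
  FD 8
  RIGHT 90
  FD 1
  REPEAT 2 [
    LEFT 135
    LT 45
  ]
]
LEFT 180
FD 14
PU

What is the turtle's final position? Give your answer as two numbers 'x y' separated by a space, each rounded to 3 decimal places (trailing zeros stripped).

Answer: -16 7

Derivation:
Executing turtle program step by step:
Start: pos=(-2,7), heading=0, pen down
PD: pen down
PD: pen down
REPEAT 4 [
  -- iteration 1/4 --
  FD 8: (-2,7) -> (6,7) [heading=0, draw]
  RT 90: heading 0 -> 270
  FD 1: (6,7) -> (6,6) [heading=270, draw]
  REPEAT 2 [
    -- iteration 1/2 --
    LT 135: heading 270 -> 45
    LT 45: heading 45 -> 90
    -- iteration 2/2 --
    LT 135: heading 90 -> 225
    LT 45: heading 225 -> 270
  ]
  -- iteration 2/4 --
  FD 8: (6,6) -> (6,-2) [heading=270, draw]
  RT 90: heading 270 -> 180
  FD 1: (6,-2) -> (5,-2) [heading=180, draw]
  REPEAT 2 [
    -- iteration 1/2 --
    LT 135: heading 180 -> 315
    LT 45: heading 315 -> 0
    -- iteration 2/2 --
    LT 135: heading 0 -> 135
    LT 45: heading 135 -> 180
  ]
  -- iteration 3/4 --
  FD 8: (5,-2) -> (-3,-2) [heading=180, draw]
  RT 90: heading 180 -> 90
  FD 1: (-3,-2) -> (-3,-1) [heading=90, draw]
  REPEAT 2 [
    -- iteration 1/2 --
    LT 135: heading 90 -> 225
    LT 45: heading 225 -> 270
    -- iteration 2/2 --
    LT 135: heading 270 -> 45
    LT 45: heading 45 -> 90
  ]
  -- iteration 4/4 --
  FD 8: (-3,-1) -> (-3,7) [heading=90, draw]
  RT 90: heading 90 -> 0
  FD 1: (-3,7) -> (-2,7) [heading=0, draw]
  REPEAT 2 [
    -- iteration 1/2 --
    LT 135: heading 0 -> 135
    LT 45: heading 135 -> 180
    -- iteration 2/2 --
    LT 135: heading 180 -> 315
    LT 45: heading 315 -> 0
  ]
]
LT 180: heading 0 -> 180
FD 14: (-2,7) -> (-16,7) [heading=180, draw]
PU: pen up
Final: pos=(-16,7), heading=180, 9 segment(s) drawn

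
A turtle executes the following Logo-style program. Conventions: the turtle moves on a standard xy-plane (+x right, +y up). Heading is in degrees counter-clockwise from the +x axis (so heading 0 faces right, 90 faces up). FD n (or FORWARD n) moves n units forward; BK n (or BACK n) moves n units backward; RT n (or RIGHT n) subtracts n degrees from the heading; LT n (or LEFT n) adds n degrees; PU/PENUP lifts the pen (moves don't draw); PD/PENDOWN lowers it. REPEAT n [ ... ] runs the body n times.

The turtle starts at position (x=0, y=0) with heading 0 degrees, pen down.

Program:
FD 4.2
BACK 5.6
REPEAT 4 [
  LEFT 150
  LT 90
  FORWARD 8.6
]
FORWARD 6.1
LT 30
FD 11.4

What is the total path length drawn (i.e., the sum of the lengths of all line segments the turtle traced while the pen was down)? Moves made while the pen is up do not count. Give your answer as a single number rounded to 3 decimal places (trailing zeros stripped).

Executing turtle program step by step:
Start: pos=(0,0), heading=0, pen down
FD 4.2: (0,0) -> (4.2,0) [heading=0, draw]
BK 5.6: (4.2,0) -> (-1.4,0) [heading=0, draw]
REPEAT 4 [
  -- iteration 1/4 --
  LT 150: heading 0 -> 150
  LT 90: heading 150 -> 240
  FD 8.6: (-1.4,0) -> (-5.7,-7.448) [heading=240, draw]
  -- iteration 2/4 --
  LT 150: heading 240 -> 30
  LT 90: heading 30 -> 120
  FD 8.6: (-5.7,-7.448) -> (-10,0) [heading=120, draw]
  -- iteration 3/4 --
  LT 150: heading 120 -> 270
  LT 90: heading 270 -> 0
  FD 8.6: (-10,0) -> (-1.4,0) [heading=0, draw]
  -- iteration 4/4 --
  LT 150: heading 0 -> 150
  LT 90: heading 150 -> 240
  FD 8.6: (-1.4,0) -> (-5.7,-7.448) [heading=240, draw]
]
FD 6.1: (-5.7,-7.448) -> (-8.75,-12.731) [heading=240, draw]
LT 30: heading 240 -> 270
FD 11.4: (-8.75,-12.731) -> (-8.75,-24.131) [heading=270, draw]
Final: pos=(-8.75,-24.131), heading=270, 8 segment(s) drawn

Segment lengths:
  seg 1: (0,0) -> (4.2,0), length = 4.2
  seg 2: (4.2,0) -> (-1.4,0), length = 5.6
  seg 3: (-1.4,0) -> (-5.7,-7.448), length = 8.6
  seg 4: (-5.7,-7.448) -> (-10,0), length = 8.6
  seg 5: (-10,0) -> (-1.4,0), length = 8.6
  seg 6: (-1.4,0) -> (-5.7,-7.448), length = 8.6
  seg 7: (-5.7,-7.448) -> (-8.75,-12.731), length = 6.1
  seg 8: (-8.75,-12.731) -> (-8.75,-24.131), length = 11.4
Total = 61.7

Answer: 61.7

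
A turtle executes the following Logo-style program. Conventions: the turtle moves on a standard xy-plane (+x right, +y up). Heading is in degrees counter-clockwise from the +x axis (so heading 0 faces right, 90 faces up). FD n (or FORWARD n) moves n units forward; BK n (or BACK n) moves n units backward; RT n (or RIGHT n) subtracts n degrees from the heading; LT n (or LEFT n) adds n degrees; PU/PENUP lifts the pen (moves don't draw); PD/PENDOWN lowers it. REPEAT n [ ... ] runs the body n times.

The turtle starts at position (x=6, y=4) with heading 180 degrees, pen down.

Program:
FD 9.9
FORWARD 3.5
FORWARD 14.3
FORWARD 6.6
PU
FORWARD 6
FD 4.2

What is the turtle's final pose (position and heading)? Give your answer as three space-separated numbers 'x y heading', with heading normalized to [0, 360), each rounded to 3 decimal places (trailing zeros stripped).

Executing turtle program step by step:
Start: pos=(6,4), heading=180, pen down
FD 9.9: (6,4) -> (-3.9,4) [heading=180, draw]
FD 3.5: (-3.9,4) -> (-7.4,4) [heading=180, draw]
FD 14.3: (-7.4,4) -> (-21.7,4) [heading=180, draw]
FD 6.6: (-21.7,4) -> (-28.3,4) [heading=180, draw]
PU: pen up
FD 6: (-28.3,4) -> (-34.3,4) [heading=180, move]
FD 4.2: (-34.3,4) -> (-38.5,4) [heading=180, move]
Final: pos=(-38.5,4), heading=180, 4 segment(s) drawn

Answer: -38.5 4 180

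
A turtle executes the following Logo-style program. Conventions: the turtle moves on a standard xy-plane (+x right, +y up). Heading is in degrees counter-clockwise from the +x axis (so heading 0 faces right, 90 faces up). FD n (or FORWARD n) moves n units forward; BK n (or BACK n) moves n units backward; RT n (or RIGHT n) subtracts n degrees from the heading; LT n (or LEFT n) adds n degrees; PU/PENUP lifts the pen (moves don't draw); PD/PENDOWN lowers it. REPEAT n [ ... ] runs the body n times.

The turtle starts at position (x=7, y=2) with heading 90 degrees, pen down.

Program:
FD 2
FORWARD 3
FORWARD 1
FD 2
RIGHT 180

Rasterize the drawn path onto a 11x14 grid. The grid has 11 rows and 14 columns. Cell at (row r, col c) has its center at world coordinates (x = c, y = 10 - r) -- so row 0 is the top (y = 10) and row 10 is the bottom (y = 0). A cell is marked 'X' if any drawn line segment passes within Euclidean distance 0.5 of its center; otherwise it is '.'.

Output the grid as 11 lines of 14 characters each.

Segment 0: (7,2) -> (7,4)
Segment 1: (7,4) -> (7,7)
Segment 2: (7,7) -> (7,8)
Segment 3: (7,8) -> (7,10)

Answer: .......X......
.......X......
.......X......
.......X......
.......X......
.......X......
.......X......
.......X......
.......X......
..............
..............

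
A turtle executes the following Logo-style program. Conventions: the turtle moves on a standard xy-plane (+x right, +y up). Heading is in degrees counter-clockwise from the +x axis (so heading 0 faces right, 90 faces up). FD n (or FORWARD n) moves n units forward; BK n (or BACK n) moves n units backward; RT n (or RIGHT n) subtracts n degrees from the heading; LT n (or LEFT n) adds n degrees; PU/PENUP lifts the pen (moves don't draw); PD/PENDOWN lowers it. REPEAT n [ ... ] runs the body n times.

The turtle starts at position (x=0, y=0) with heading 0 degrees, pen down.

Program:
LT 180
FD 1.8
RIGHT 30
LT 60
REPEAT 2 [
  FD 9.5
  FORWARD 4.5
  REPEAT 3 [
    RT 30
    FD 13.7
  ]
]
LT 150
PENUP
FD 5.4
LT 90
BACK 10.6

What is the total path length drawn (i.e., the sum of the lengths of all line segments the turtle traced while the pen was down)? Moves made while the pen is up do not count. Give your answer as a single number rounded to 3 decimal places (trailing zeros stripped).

Answer: 112

Derivation:
Executing turtle program step by step:
Start: pos=(0,0), heading=0, pen down
LT 180: heading 0 -> 180
FD 1.8: (0,0) -> (-1.8,0) [heading=180, draw]
RT 30: heading 180 -> 150
LT 60: heading 150 -> 210
REPEAT 2 [
  -- iteration 1/2 --
  FD 9.5: (-1.8,0) -> (-10.027,-4.75) [heading=210, draw]
  FD 4.5: (-10.027,-4.75) -> (-13.924,-7) [heading=210, draw]
  REPEAT 3 [
    -- iteration 1/3 --
    RT 30: heading 210 -> 180
    FD 13.7: (-13.924,-7) -> (-27.624,-7) [heading=180, draw]
    -- iteration 2/3 --
    RT 30: heading 180 -> 150
    FD 13.7: (-27.624,-7) -> (-39.489,-0.15) [heading=150, draw]
    -- iteration 3/3 --
    RT 30: heading 150 -> 120
    FD 13.7: (-39.489,-0.15) -> (-46.339,11.715) [heading=120, draw]
  ]
  -- iteration 2/2 --
  FD 9.5: (-46.339,11.715) -> (-51.089,19.942) [heading=120, draw]
  FD 4.5: (-51.089,19.942) -> (-53.339,23.839) [heading=120, draw]
  REPEAT 3 [
    -- iteration 1/3 --
    RT 30: heading 120 -> 90
    FD 13.7: (-53.339,23.839) -> (-53.339,37.539) [heading=90, draw]
    -- iteration 2/3 --
    RT 30: heading 90 -> 60
    FD 13.7: (-53.339,37.539) -> (-46.489,49.403) [heading=60, draw]
    -- iteration 3/3 --
    RT 30: heading 60 -> 30
    FD 13.7: (-46.489,49.403) -> (-34.624,56.253) [heading=30, draw]
  ]
]
LT 150: heading 30 -> 180
PU: pen up
FD 5.4: (-34.624,56.253) -> (-40.024,56.253) [heading=180, move]
LT 90: heading 180 -> 270
BK 10.6: (-40.024,56.253) -> (-40.024,66.853) [heading=270, move]
Final: pos=(-40.024,66.853), heading=270, 11 segment(s) drawn

Segment lengths:
  seg 1: (0,0) -> (-1.8,0), length = 1.8
  seg 2: (-1.8,0) -> (-10.027,-4.75), length = 9.5
  seg 3: (-10.027,-4.75) -> (-13.924,-7), length = 4.5
  seg 4: (-13.924,-7) -> (-27.624,-7), length = 13.7
  seg 5: (-27.624,-7) -> (-39.489,-0.15), length = 13.7
  seg 6: (-39.489,-0.15) -> (-46.339,11.715), length = 13.7
  seg 7: (-46.339,11.715) -> (-51.089,19.942), length = 9.5
  seg 8: (-51.089,19.942) -> (-53.339,23.839), length = 4.5
  seg 9: (-53.339,23.839) -> (-53.339,37.539), length = 13.7
  seg 10: (-53.339,37.539) -> (-46.489,49.403), length = 13.7
  seg 11: (-46.489,49.403) -> (-34.624,56.253), length = 13.7
Total = 112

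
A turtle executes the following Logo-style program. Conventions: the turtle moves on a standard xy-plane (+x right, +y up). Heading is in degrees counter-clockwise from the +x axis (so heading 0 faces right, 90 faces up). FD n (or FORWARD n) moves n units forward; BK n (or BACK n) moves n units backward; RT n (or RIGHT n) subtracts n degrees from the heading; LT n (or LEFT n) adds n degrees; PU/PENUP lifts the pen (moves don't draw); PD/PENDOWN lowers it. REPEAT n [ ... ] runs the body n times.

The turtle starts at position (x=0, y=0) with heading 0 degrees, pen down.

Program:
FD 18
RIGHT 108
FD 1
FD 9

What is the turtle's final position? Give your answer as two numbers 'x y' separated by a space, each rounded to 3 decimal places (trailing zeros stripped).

Executing turtle program step by step:
Start: pos=(0,0), heading=0, pen down
FD 18: (0,0) -> (18,0) [heading=0, draw]
RT 108: heading 0 -> 252
FD 1: (18,0) -> (17.691,-0.951) [heading=252, draw]
FD 9: (17.691,-0.951) -> (14.91,-9.511) [heading=252, draw]
Final: pos=(14.91,-9.511), heading=252, 3 segment(s) drawn

Answer: 14.91 -9.511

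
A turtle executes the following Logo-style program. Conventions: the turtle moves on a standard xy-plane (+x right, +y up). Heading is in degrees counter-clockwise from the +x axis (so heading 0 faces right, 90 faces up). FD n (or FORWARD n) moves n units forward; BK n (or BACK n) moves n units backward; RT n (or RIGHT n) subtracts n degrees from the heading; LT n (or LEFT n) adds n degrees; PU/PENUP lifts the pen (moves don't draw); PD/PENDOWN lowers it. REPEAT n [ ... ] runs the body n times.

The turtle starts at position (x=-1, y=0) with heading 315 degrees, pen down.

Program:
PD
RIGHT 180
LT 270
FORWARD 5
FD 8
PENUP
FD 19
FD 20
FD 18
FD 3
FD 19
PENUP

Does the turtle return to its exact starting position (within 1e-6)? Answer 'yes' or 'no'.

Executing turtle program step by step:
Start: pos=(-1,0), heading=315, pen down
PD: pen down
RT 180: heading 315 -> 135
LT 270: heading 135 -> 45
FD 5: (-1,0) -> (2.536,3.536) [heading=45, draw]
FD 8: (2.536,3.536) -> (8.192,9.192) [heading=45, draw]
PU: pen up
FD 19: (8.192,9.192) -> (21.627,22.627) [heading=45, move]
FD 20: (21.627,22.627) -> (35.77,36.77) [heading=45, move]
FD 18: (35.77,36.77) -> (48.497,49.497) [heading=45, move]
FD 3: (48.497,49.497) -> (50.619,51.619) [heading=45, move]
FD 19: (50.619,51.619) -> (64.054,65.054) [heading=45, move]
PU: pen up
Final: pos=(64.054,65.054), heading=45, 2 segment(s) drawn

Start position: (-1, 0)
Final position: (64.054, 65.054)
Distance = 92; >= 1e-6 -> NOT closed

Answer: no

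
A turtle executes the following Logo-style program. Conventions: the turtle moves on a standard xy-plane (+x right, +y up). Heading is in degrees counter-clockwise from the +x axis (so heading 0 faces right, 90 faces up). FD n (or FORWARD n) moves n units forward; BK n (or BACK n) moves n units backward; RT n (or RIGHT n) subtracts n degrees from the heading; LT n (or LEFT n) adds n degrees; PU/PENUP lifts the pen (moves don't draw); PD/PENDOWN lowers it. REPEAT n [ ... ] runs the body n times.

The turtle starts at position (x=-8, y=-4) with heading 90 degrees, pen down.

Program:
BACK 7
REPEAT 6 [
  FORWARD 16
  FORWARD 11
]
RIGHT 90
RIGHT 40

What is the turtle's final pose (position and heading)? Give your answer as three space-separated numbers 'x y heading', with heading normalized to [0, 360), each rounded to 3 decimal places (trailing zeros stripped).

Answer: -8 151 320

Derivation:
Executing turtle program step by step:
Start: pos=(-8,-4), heading=90, pen down
BK 7: (-8,-4) -> (-8,-11) [heading=90, draw]
REPEAT 6 [
  -- iteration 1/6 --
  FD 16: (-8,-11) -> (-8,5) [heading=90, draw]
  FD 11: (-8,5) -> (-8,16) [heading=90, draw]
  -- iteration 2/6 --
  FD 16: (-8,16) -> (-8,32) [heading=90, draw]
  FD 11: (-8,32) -> (-8,43) [heading=90, draw]
  -- iteration 3/6 --
  FD 16: (-8,43) -> (-8,59) [heading=90, draw]
  FD 11: (-8,59) -> (-8,70) [heading=90, draw]
  -- iteration 4/6 --
  FD 16: (-8,70) -> (-8,86) [heading=90, draw]
  FD 11: (-8,86) -> (-8,97) [heading=90, draw]
  -- iteration 5/6 --
  FD 16: (-8,97) -> (-8,113) [heading=90, draw]
  FD 11: (-8,113) -> (-8,124) [heading=90, draw]
  -- iteration 6/6 --
  FD 16: (-8,124) -> (-8,140) [heading=90, draw]
  FD 11: (-8,140) -> (-8,151) [heading=90, draw]
]
RT 90: heading 90 -> 0
RT 40: heading 0 -> 320
Final: pos=(-8,151), heading=320, 13 segment(s) drawn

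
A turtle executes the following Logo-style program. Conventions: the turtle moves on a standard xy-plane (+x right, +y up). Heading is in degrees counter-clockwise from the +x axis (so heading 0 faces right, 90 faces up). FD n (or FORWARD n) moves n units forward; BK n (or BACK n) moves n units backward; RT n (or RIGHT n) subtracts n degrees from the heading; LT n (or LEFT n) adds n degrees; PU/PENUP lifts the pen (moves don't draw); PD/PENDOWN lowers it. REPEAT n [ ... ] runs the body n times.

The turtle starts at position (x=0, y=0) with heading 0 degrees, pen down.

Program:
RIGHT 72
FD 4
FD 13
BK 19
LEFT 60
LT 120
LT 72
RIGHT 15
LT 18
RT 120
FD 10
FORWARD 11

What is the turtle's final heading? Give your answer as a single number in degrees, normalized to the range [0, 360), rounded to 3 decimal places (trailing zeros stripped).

Executing turtle program step by step:
Start: pos=(0,0), heading=0, pen down
RT 72: heading 0 -> 288
FD 4: (0,0) -> (1.236,-3.804) [heading=288, draw]
FD 13: (1.236,-3.804) -> (5.253,-16.168) [heading=288, draw]
BK 19: (5.253,-16.168) -> (-0.618,1.902) [heading=288, draw]
LT 60: heading 288 -> 348
LT 120: heading 348 -> 108
LT 72: heading 108 -> 180
RT 15: heading 180 -> 165
LT 18: heading 165 -> 183
RT 120: heading 183 -> 63
FD 10: (-0.618,1.902) -> (3.922,10.812) [heading=63, draw]
FD 11: (3.922,10.812) -> (8.916,20.613) [heading=63, draw]
Final: pos=(8.916,20.613), heading=63, 5 segment(s) drawn

Answer: 63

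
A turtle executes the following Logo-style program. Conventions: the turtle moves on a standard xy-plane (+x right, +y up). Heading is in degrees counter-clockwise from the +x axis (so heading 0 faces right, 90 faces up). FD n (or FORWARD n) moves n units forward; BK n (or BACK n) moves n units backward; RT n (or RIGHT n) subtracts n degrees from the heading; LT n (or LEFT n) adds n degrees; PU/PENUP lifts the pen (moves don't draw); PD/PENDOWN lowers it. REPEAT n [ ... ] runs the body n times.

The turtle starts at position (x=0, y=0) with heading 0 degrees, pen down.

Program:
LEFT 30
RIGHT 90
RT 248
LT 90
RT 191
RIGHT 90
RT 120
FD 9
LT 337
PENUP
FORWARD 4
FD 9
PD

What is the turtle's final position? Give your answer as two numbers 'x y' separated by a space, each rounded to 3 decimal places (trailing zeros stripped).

Executing turtle program step by step:
Start: pos=(0,0), heading=0, pen down
LT 30: heading 0 -> 30
RT 90: heading 30 -> 300
RT 248: heading 300 -> 52
LT 90: heading 52 -> 142
RT 191: heading 142 -> 311
RT 90: heading 311 -> 221
RT 120: heading 221 -> 101
FD 9: (0,0) -> (-1.717,8.835) [heading=101, draw]
LT 337: heading 101 -> 78
PU: pen up
FD 4: (-1.717,8.835) -> (-0.886,12.747) [heading=78, move]
FD 9: (-0.886,12.747) -> (0.986,21.551) [heading=78, move]
PD: pen down
Final: pos=(0.986,21.551), heading=78, 1 segment(s) drawn

Answer: 0.986 21.551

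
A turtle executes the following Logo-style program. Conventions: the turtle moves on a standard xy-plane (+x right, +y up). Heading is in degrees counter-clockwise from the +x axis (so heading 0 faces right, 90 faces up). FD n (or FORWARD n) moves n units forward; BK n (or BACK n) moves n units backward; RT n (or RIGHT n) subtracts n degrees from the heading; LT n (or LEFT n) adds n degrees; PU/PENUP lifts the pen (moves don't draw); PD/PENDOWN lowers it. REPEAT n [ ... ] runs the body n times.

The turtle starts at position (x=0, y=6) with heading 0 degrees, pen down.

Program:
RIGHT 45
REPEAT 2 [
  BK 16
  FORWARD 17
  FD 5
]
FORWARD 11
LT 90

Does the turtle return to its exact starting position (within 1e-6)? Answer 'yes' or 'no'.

Answer: no

Derivation:
Executing turtle program step by step:
Start: pos=(0,6), heading=0, pen down
RT 45: heading 0 -> 315
REPEAT 2 [
  -- iteration 1/2 --
  BK 16: (0,6) -> (-11.314,17.314) [heading=315, draw]
  FD 17: (-11.314,17.314) -> (0.707,5.293) [heading=315, draw]
  FD 5: (0.707,5.293) -> (4.243,1.757) [heading=315, draw]
  -- iteration 2/2 --
  BK 16: (4.243,1.757) -> (-7.071,13.071) [heading=315, draw]
  FD 17: (-7.071,13.071) -> (4.95,1.05) [heading=315, draw]
  FD 5: (4.95,1.05) -> (8.485,-2.485) [heading=315, draw]
]
FD 11: (8.485,-2.485) -> (16.263,-10.263) [heading=315, draw]
LT 90: heading 315 -> 45
Final: pos=(16.263,-10.263), heading=45, 7 segment(s) drawn

Start position: (0, 6)
Final position: (16.263, -10.263)
Distance = 23; >= 1e-6 -> NOT closed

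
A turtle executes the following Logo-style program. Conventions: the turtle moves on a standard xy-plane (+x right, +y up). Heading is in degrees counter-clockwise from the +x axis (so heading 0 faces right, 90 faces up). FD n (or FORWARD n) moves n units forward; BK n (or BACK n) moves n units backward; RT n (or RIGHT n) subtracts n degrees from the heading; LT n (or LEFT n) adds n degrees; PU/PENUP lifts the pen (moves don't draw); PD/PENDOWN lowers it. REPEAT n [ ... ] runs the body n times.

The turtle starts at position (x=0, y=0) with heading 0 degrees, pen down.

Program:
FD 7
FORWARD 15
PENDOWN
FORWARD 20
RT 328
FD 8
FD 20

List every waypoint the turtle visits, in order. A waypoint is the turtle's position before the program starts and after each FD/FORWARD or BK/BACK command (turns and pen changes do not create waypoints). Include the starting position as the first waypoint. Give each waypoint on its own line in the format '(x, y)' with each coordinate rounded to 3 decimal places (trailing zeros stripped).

Answer: (0, 0)
(7, 0)
(22, 0)
(42, 0)
(48.784, 4.239)
(65.745, 14.838)

Derivation:
Executing turtle program step by step:
Start: pos=(0,0), heading=0, pen down
FD 7: (0,0) -> (7,0) [heading=0, draw]
FD 15: (7,0) -> (22,0) [heading=0, draw]
PD: pen down
FD 20: (22,0) -> (42,0) [heading=0, draw]
RT 328: heading 0 -> 32
FD 8: (42,0) -> (48.784,4.239) [heading=32, draw]
FD 20: (48.784,4.239) -> (65.745,14.838) [heading=32, draw]
Final: pos=(65.745,14.838), heading=32, 5 segment(s) drawn
Waypoints (6 total):
(0, 0)
(7, 0)
(22, 0)
(42, 0)
(48.784, 4.239)
(65.745, 14.838)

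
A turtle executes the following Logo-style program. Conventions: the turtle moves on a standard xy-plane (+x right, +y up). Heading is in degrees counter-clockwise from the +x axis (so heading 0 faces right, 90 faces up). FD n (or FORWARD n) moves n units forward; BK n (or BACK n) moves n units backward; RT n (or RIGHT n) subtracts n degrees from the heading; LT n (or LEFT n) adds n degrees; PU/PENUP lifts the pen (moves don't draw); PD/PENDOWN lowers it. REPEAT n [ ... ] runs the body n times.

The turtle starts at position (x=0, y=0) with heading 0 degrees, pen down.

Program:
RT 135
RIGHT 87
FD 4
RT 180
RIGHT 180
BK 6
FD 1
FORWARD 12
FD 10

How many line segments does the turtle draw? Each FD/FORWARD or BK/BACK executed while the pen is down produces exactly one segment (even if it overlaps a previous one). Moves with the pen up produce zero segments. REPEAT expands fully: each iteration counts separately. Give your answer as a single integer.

Answer: 5

Derivation:
Executing turtle program step by step:
Start: pos=(0,0), heading=0, pen down
RT 135: heading 0 -> 225
RT 87: heading 225 -> 138
FD 4: (0,0) -> (-2.973,2.677) [heading=138, draw]
RT 180: heading 138 -> 318
RT 180: heading 318 -> 138
BK 6: (-2.973,2.677) -> (1.486,-1.338) [heading=138, draw]
FD 1: (1.486,-1.338) -> (0.743,-0.669) [heading=138, draw]
FD 12: (0.743,-0.669) -> (-8.175,7.36) [heading=138, draw]
FD 10: (-8.175,7.36) -> (-15.606,14.052) [heading=138, draw]
Final: pos=(-15.606,14.052), heading=138, 5 segment(s) drawn
Segments drawn: 5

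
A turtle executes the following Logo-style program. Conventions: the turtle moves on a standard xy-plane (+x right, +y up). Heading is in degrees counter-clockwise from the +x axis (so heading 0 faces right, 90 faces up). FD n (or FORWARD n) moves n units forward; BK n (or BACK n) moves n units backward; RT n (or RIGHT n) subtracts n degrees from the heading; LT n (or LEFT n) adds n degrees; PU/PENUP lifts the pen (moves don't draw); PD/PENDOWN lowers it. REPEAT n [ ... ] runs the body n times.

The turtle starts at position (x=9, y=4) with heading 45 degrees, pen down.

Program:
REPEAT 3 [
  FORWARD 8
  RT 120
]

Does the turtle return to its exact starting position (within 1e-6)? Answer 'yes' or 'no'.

Answer: yes

Derivation:
Executing turtle program step by step:
Start: pos=(9,4), heading=45, pen down
REPEAT 3 [
  -- iteration 1/3 --
  FD 8: (9,4) -> (14.657,9.657) [heading=45, draw]
  RT 120: heading 45 -> 285
  -- iteration 2/3 --
  FD 8: (14.657,9.657) -> (16.727,1.929) [heading=285, draw]
  RT 120: heading 285 -> 165
  -- iteration 3/3 --
  FD 8: (16.727,1.929) -> (9,4) [heading=165, draw]
  RT 120: heading 165 -> 45
]
Final: pos=(9,4), heading=45, 3 segment(s) drawn

Start position: (9, 4)
Final position: (9, 4)
Distance = 0; < 1e-6 -> CLOSED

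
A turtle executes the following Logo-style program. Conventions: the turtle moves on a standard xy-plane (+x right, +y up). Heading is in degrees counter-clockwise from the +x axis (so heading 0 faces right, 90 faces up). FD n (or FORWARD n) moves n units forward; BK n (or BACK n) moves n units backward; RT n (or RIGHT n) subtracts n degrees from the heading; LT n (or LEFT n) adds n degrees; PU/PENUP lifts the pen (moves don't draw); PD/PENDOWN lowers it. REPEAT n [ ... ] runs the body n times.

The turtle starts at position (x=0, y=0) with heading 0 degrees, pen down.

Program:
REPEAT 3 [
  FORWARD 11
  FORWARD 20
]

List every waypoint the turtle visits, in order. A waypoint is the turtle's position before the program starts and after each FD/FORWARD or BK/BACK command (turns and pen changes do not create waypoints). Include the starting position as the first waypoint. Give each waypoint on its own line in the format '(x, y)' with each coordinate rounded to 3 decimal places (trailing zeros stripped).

Executing turtle program step by step:
Start: pos=(0,0), heading=0, pen down
REPEAT 3 [
  -- iteration 1/3 --
  FD 11: (0,0) -> (11,0) [heading=0, draw]
  FD 20: (11,0) -> (31,0) [heading=0, draw]
  -- iteration 2/3 --
  FD 11: (31,0) -> (42,0) [heading=0, draw]
  FD 20: (42,0) -> (62,0) [heading=0, draw]
  -- iteration 3/3 --
  FD 11: (62,0) -> (73,0) [heading=0, draw]
  FD 20: (73,0) -> (93,0) [heading=0, draw]
]
Final: pos=(93,0), heading=0, 6 segment(s) drawn
Waypoints (7 total):
(0, 0)
(11, 0)
(31, 0)
(42, 0)
(62, 0)
(73, 0)
(93, 0)

Answer: (0, 0)
(11, 0)
(31, 0)
(42, 0)
(62, 0)
(73, 0)
(93, 0)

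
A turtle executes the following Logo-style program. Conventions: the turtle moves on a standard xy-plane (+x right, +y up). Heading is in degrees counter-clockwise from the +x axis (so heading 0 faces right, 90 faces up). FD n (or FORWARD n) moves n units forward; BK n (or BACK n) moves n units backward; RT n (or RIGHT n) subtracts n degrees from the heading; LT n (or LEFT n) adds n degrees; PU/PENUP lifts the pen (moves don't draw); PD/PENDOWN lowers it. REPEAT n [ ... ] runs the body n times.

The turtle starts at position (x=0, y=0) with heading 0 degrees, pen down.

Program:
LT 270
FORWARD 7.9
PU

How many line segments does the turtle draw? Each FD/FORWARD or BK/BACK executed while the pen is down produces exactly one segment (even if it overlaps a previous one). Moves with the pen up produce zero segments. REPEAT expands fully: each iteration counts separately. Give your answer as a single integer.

Answer: 1

Derivation:
Executing turtle program step by step:
Start: pos=(0,0), heading=0, pen down
LT 270: heading 0 -> 270
FD 7.9: (0,0) -> (0,-7.9) [heading=270, draw]
PU: pen up
Final: pos=(0,-7.9), heading=270, 1 segment(s) drawn
Segments drawn: 1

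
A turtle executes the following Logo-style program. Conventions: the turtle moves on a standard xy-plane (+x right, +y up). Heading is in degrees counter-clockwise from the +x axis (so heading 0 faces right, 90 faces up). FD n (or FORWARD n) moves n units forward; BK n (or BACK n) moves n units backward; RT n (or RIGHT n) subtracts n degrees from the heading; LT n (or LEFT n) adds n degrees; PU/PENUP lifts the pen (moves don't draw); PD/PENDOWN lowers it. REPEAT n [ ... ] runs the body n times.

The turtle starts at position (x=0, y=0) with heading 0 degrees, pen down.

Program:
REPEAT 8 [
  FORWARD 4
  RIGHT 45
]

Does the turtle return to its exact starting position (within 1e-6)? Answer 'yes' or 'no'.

Executing turtle program step by step:
Start: pos=(0,0), heading=0, pen down
REPEAT 8 [
  -- iteration 1/8 --
  FD 4: (0,0) -> (4,0) [heading=0, draw]
  RT 45: heading 0 -> 315
  -- iteration 2/8 --
  FD 4: (4,0) -> (6.828,-2.828) [heading=315, draw]
  RT 45: heading 315 -> 270
  -- iteration 3/8 --
  FD 4: (6.828,-2.828) -> (6.828,-6.828) [heading=270, draw]
  RT 45: heading 270 -> 225
  -- iteration 4/8 --
  FD 4: (6.828,-6.828) -> (4,-9.657) [heading=225, draw]
  RT 45: heading 225 -> 180
  -- iteration 5/8 --
  FD 4: (4,-9.657) -> (0,-9.657) [heading=180, draw]
  RT 45: heading 180 -> 135
  -- iteration 6/8 --
  FD 4: (0,-9.657) -> (-2.828,-6.828) [heading=135, draw]
  RT 45: heading 135 -> 90
  -- iteration 7/8 --
  FD 4: (-2.828,-6.828) -> (-2.828,-2.828) [heading=90, draw]
  RT 45: heading 90 -> 45
  -- iteration 8/8 --
  FD 4: (-2.828,-2.828) -> (0,0) [heading=45, draw]
  RT 45: heading 45 -> 0
]
Final: pos=(0,0), heading=0, 8 segment(s) drawn

Start position: (0, 0)
Final position: (0, 0)
Distance = 0; < 1e-6 -> CLOSED

Answer: yes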